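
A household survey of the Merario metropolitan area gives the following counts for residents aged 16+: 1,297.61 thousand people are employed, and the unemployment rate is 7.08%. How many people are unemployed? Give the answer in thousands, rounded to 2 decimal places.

About 98.87 thousand are unemployed.

Let U be the number unemployed. The labor force is E + U, and U/(E+U) = 0.0708.
So U = 0.0708 × 1,297.61 / (1 − 0.0708) = 91.8708 / 0.9292 ≈ 98.87 thousand.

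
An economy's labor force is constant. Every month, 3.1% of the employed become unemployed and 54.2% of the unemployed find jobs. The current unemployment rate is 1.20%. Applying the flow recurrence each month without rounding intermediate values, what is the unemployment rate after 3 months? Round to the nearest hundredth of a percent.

Unemployment rate after three months ≈ 5.08%.

With a fixed labor force, u_{t+1} = u_t + s·(1−u_t) − f·u_t = u_t·(1−s−f) + s.
Here 1−s−f = 0.427 and s = 0.031.
u_1 = 0.012000 × 0.427 + 0.031 = 0.036124.
u_2 = 0.036124 × 0.427 + 0.031 = 0.046425.
u_3 = 0.046425 × 0.427 + 0.031 = 0.050823.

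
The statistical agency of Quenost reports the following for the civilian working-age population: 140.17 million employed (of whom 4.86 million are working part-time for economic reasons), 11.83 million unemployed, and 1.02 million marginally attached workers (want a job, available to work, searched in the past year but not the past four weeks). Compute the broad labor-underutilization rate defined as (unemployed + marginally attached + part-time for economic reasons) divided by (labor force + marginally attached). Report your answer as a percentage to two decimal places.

Labor force = 140.17 + 11.83 = 152.00 million.
Numerator = 11.83 + 1.02 + 4.86 = 17.71 million.
Denominator = 152.00 + 1.02 = 153.02 million.
Broad rate = 17.71 / 153.02 = 11.57%.

Broad underutilization rate ≈ 11.57%.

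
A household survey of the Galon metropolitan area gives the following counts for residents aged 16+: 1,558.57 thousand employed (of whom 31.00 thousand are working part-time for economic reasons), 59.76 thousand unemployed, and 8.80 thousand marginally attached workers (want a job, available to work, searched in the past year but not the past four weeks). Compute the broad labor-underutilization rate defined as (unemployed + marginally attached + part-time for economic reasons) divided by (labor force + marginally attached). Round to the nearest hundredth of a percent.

Labor force = 1,558.57 + 59.76 = 1,618.33 thousand.
Numerator = 59.76 + 8.80 + 31.00 = 99.56 thousand.
Denominator = 1,618.33 + 8.80 = 1,627.13 thousand.
Broad rate = 99.56 / 1,627.13 = 6.12%.

Broad underutilization rate ≈ 6.12%.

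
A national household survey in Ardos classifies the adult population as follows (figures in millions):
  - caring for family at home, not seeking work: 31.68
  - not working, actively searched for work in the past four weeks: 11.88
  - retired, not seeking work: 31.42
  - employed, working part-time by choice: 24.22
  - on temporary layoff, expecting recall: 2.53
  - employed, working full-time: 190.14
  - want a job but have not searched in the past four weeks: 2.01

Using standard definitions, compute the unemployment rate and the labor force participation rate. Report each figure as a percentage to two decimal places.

Unemployment rate ≈ 6.30%; labor force participation rate ≈ 77.84%.

Employed = 24.22 + 190.14 = 214.36 million.
Unemployed = 11.88 + 2.53 = 14.41 million (jobless and actively searching, or on temporary layoff).
Labor force = 214.36 + 14.41 = 228.77 million.
Not in labor force = 31.68 + 31.42 + 2.01 = 65.11 million (those not working and not actively searching are outside the labor force — including those who want a job but have given up searching).
Civilian working-age population = 228.77 + 65.11 = 293.88 million.
Unemployment rate = 14.41 / 228.77 = 6.30%.
Labor force participation rate = 228.77 / 293.88 = 77.84%.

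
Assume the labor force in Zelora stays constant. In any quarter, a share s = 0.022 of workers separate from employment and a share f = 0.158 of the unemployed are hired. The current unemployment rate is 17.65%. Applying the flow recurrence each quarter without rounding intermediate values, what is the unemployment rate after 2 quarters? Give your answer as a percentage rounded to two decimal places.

With a fixed labor force, u_{t+1} = u_t + s·(1−u_t) − f·u_t = u_t·(1−s−f) + s.
Here 1−s−f = 0.820 and s = 0.022.
u_1 = 0.176500 × 0.820 + 0.022 = 0.166730.
u_2 = 0.166730 × 0.820 + 0.022 = 0.158719.

Unemployment rate after two quarters ≈ 15.87%.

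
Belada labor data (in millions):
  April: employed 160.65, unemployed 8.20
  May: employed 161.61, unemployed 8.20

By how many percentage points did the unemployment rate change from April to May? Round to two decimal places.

The unemployment rate changed by −0.03 percentage points.

April: labor force = 160.65 + 8.20 = 168.85; u = 8.20/168.85 = 4.86%.
May: labor force = 161.61 + 8.20 = 169.81; u = 8.20/169.81 = 4.83%.
Change = 4.83% − 4.86% = −0.03 pp.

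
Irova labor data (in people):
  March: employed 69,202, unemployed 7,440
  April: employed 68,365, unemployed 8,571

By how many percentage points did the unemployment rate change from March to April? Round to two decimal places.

The unemployment rate changed by +1.43 percentage points.

March: labor force = 69,202 + 7,440 = 76,642; u = 7,440/76,642 = 9.71%.
April: labor force = 68,365 + 8,571 = 76,936; u = 8,571/76,936 = 11.14%.
Change = 11.14% − 9.71% = +1.43 pp.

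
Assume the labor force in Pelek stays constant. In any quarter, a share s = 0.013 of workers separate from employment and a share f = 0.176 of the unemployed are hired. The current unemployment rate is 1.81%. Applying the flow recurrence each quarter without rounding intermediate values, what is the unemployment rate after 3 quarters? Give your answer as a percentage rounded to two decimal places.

With a fixed labor force, u_{t+1} = u_t + s·(1−u_t) − f·u_t = u_t·(1−s−f) + s.
Here 1−s−f = 0.811 and s = 0.013.
u_1 = 0.018100 × 0.811 + 0.013 = 0.027679.
u_2 = 0.027679 × 0.811 + 0.013 = 0.035448.
u_3 = 0.035448 × 0.811 + 0.013 = 0.041748.

Unemployment rate after three quarters ≈ 4.17%.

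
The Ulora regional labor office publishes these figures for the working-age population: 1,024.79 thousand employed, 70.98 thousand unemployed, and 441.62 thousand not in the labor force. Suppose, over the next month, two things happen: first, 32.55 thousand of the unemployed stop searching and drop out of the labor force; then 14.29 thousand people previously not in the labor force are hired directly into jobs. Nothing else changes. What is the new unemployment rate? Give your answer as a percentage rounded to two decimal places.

Initially, labor force = 1,024.79 + 70.98 = 1,095.77 thousand, so u = 70.98/1,095.77 = 6.48%.
After the first change, unemployed and labor force both fall by 32.55 → E = 1,024.79, U = 38.43, labor force = 1,063.22 thousand.
After the second change, employed and labor force both rise by 14.29; unemployed unchanged → E = 1,039.08, U = 38.43, labor force = 1,077.51 thousand.
New unemployment rate = 38.43 / 1,077.51 = 3.57%.

New unemployment rate ≈ 3.57%.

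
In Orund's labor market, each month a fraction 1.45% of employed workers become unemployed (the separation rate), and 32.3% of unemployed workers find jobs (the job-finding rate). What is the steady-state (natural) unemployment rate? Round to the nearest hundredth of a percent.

Steady-state unemployment rate ≈ 4.30%.

At steady state the flows balance: s·E = f·U, so U/(E+U) = s/(s+f).
u* = 1.45 / (1.45 + 32.3) = 1.45 / 33.75 = 4.30%.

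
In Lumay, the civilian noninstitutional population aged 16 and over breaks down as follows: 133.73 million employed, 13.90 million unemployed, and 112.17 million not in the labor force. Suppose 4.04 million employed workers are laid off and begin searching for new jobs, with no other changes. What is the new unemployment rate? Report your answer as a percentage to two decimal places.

New unemployment rate ≈ 12.15%.

Initially, labor force = 133.73 + 13.90 = 147.63 million, so u = 13.90/147.63 = 9.42%.
After the change, employed falls and unemployed rises by 4.04; labor force unchanged → E = 129.69, U = 17.94, labor force = 147.63 million.
New unemployment rate = 17.94 / 147.63 = 12.15%.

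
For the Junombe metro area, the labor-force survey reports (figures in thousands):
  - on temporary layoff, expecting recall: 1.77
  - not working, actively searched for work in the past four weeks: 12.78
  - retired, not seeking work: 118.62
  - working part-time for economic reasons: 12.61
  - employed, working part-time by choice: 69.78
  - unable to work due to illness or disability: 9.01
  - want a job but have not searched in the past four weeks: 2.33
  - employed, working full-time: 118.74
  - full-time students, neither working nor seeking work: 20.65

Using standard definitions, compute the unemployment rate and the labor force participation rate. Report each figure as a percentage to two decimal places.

Unemployment rate ≈ 6.75%; labor force participation rate ≈ 58.88%.

Employed = 12.61 + 69.78 + 118.74 = 201.13 thousand (anyone who worked, including part-time for economic reasons, counts as employed).
Unemployed = 1.77 + 12.78 = 14.55 thousand (jobless and actively searching, or on temporary layoff).
Labor force = 201.13 + 14.55 = 215.68 thousand.
Not in labor force = 118.62 + 9.01 + 2.33 + 20.65 = 150.61 thousand (those not working and not actively searching are outside the labor force — including those who want a job but have given up searching).
Civilian working-age population = 215.68 + 150.61 = 366.29 thousand.
Unemployment rate = 14.55 / 215.68 = 6.75%.
Labor force participation rate = 215.68 / 366.29 = 58.88%.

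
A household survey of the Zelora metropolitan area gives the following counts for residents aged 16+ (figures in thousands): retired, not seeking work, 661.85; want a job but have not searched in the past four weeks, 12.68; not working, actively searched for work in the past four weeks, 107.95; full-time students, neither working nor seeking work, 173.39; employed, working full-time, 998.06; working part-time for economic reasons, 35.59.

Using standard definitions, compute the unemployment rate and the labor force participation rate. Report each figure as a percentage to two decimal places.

Employed = 998.06 + 35.59 = 1,033.65 thousand (anyone who worked, including part-time for economic reasons, counts as employed).
Unemployed = 107.95 thousand.
Labor force = 1,033.65 + 107.95 = 1,141.60 thousand.
Not in labor force = 661.85 + 12.68 + 173.39 = 847.92 thousand (those not working and not actively searching are outside the labor force — including those who want a job but have given up searching).
Civilian working-age population = 1,141.60 + 847.92 = 1,989.52 thousand.
Unemployment rate = 107.95 / 1,141.60 = 9.46%.
Labor force participation rate = 1,141.60 / 1,989.52 = 57.38%.

Unemployment rate ≈ 9.46%; labor force participation rate ≈ 57.38%.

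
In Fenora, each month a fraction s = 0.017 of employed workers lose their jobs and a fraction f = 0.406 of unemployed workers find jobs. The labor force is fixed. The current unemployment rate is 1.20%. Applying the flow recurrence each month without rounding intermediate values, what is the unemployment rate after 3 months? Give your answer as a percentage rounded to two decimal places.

With a fixed labor force, u_{t+1} = u_t + s·(1−u_t) − f·u_t = u_t·(1−s−f) + s.
Here 1−s−f = 0.577 and s = 0.017.
u_1 = 0.012000 × 0.577 + 0.017 = 0.023924.
u_2 = 0.023924 × 0.577 + 0.017 = 0.030804.
u_3 = 0.030804 × 0.577 + 0.017 = 0.034774.

Unemployment rate after three months ≈ 3.48%.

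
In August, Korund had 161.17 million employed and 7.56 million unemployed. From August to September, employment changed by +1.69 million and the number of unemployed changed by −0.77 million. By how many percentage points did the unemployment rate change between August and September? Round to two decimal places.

August: labor force = 161.17 + 7.56 = 168.73; u = 7.56/168.73 = 4.48%.
September: labor force = 162.86 + 6.79 = 169.65; u = 6.79/169.65 = 4.00%.
Change = 4.00% − 4.48% = −0.48 pp.

The unemployment rate changed by −0.48 percentage points.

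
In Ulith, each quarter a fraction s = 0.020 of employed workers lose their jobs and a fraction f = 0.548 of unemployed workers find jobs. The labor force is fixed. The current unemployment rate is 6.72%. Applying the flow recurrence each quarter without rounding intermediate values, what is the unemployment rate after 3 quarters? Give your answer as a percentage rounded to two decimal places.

With a fixed labor force, u_{t+1} = u_t + s·(1−u_t) − f·u_t = u_t·(1−s−f) + s.
Here 1−s−f = 0.432 and s = 0.020.
u_1 = 0.067200 × 0.432 + 0.020 = 0.049030.
u_2 = 0.049030 × 0.432 + 0.020 = 0.041181.
u_3 = 0.041181 × 0.432 + 0.020 = 0.037790.

Unemployment rate after three quarters ≈ 3.78%.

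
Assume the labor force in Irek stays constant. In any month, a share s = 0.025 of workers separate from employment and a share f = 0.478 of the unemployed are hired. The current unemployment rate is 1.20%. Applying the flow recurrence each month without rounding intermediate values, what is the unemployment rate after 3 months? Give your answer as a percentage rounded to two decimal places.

With a fixed labor force, u_{t+1} = u_t + s·(1−u_t) − f·u_t = u_t·(1−s−f) + s.
Here 1−s−f = 0.497 and s = 0.025.
u_1 = 0.012000 × 0.497 + 0.025 = 0.030964.
u_2 = 0.030964 × 0.497 + 0.025 = 0.040389.
u_3 = 0.040389 × 0.497 + 0.025 = 0.045073.

Unemployment rate after three months ≈ 4.51%.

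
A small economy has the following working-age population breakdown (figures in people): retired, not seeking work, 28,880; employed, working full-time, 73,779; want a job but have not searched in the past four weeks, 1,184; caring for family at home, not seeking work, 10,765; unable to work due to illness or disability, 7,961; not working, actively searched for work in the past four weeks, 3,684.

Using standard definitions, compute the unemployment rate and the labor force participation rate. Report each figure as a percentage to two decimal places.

Unemployment rate ≈ 4.76%; labor force participation rate ≈ 61.36%.

Employed = 73,779.
Unemployed = 3,684.
Labor force = 73,779 + 3,684 = 77,463.
Not in labor force = 28,880 + 1,184 + 10,765 + 7,961 = 48,790 (those not working and not actively searching are outside the labor force — including those who want a job but have given up searching).
Civilian working-age population = 77,463 + 48,790 = 126,253.
Unemployment rate = 3,684 / 77,463 = 4.76%.
Labor force participation rate = 77,463 / 126,253 = 61.36%.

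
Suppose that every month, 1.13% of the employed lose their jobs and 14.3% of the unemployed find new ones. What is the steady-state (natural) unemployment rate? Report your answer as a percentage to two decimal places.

At steady state the flows balance: s·E = f·U, so U/(E+U) = s/(s+f).
u* = 1.13 / (1.13 + 14.3) = 1.13 / 15.43 = 7.32%.

Steady-state unemployment rate ≈ 7.32%.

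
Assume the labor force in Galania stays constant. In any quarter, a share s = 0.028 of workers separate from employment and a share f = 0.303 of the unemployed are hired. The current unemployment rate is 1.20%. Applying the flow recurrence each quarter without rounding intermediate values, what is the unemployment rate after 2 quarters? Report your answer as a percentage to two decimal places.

Unemployment rate after two quarters ≈ 5.21%.

With a fixed labor force, u_{t+1} = u_t + s·(1−u_t) − f·u_t = u_t·(1−s−f) + s.
Here 1−s−f = 0.669 and s = 0.028.
u_1 = 0.012000 × 0.669 + 0.028 = 0.036028.
u_2 = 0.036028 × 0.669 + 0.028 = 0.052103.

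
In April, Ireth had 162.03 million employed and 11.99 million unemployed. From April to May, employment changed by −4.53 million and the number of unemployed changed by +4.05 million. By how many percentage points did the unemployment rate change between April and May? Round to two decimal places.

The unemployment rate changed by +2.35 percentage points.

April: labor force = 162.03 + 11.99 = 174.02; u = 11.99/174.02 = 6.89%.
May: labor force = 157.50 + 16.04 = 173.54; u = 16.04/173.54 = 9.24%.
Change = 9.24% − 6.89% = +2.35 pp.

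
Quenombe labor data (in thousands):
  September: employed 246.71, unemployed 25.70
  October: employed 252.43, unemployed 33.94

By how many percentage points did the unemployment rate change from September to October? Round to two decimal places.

September: labor force = 246.71 + 25.70 = 272.41; u = 25.70/272.41 = 9.43%.
October: labor force = 252.43 + 33.94 = 286.37; u = 33.94/286.37 = 11.85%.
Change = 11.85% − 9.43% = +2.42 pp.

The unemployment rate changed by +2.42 percentage points.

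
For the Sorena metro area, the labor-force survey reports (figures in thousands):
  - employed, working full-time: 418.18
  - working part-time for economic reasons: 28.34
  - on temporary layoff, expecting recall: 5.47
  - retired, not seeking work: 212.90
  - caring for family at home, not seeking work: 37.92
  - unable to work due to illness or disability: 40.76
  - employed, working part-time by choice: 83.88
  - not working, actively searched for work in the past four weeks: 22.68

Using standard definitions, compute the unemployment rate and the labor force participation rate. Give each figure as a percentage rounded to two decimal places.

Employed = 418.18 + 28.34 + 83.88 = 530.40 thousand (anyone who worked, including part-time for economic reasons, counts as employed).
Unemployed = 5.47 + 22.68 = 28.15 thousand (jobless and actively searching, or on temporary layoff).
Labor force = 530.40 + 28.15 = 558.55 thousand.
Not in labor force = 212.90 + 37.92 + 40.76 = 291.58 thousand (those not working and not actively searching are outside the labor force).
Civilian working-age population = 558.55 + 291.58 = 850.13 thousand.
Unemployment rate = 28.15 / 558.55 = 5.04%.
Labor force participation rate = 558.55 / 850.13 = 65.70%.

Unemployment rate ≈ 5.04%; labor force participation rate ≈ 65.70%.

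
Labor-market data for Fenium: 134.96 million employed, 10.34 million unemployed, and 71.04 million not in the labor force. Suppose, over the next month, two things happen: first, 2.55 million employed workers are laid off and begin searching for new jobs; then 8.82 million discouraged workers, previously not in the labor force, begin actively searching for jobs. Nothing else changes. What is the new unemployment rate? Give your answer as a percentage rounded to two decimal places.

New unemployment rate ≈ 14.09%.

Initially, labor force = 134.96 + 10.34 = 145.30 million, so u = 10.34/145.30 = 7.12%.
After the first change, employed falls and unemployed rises by 2.55; labor force unchanged → E = 132.41, U = 12.89, labor force = 145.30 million.
After the second change, unemployed and labor force both rise by 8.82 → E = 132.41, U = 21.71, labor force = 154.12 million.
New unemployment rate = 21.71 / 154.12 = 14.09%.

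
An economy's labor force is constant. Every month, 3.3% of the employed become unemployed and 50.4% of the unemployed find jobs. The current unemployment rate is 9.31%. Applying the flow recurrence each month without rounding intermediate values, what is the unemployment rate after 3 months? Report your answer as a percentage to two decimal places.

With a fixed labor force, u_{t+1} = u_t + s·(1−u_t) − f·u_t = u_t·(1−s−f) + s.
Here 1−s−f = 0.463 and s = 0.033.
u_1 = 0.093100 × 0.463 + 0.033 = 0.076105.
u_2 = 0.076105 × 0.463 + 0.033 = 0.068237.
u_3 = 0.068237 × 0.463 + 0.033 = 0.064594.

Unemployment rate after three months ≈ 6.46%.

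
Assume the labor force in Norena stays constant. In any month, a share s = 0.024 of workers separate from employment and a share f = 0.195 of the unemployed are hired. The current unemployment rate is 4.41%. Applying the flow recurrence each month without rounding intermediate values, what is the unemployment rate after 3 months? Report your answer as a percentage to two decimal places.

With a fixed labor force, u_{t+1} = u_t + s·(1−u_t) − f·u_t = u_t·(1−s−f) + s.
Here 1−s−f = 0.781 and s = 0.024.
u_1 = 0.044100 × 0.781 + 0.024 = 0.058442.
u_2 = 0.058442 × 0.781 + 0.024 = 0.069643.
u_3 = 0.069643 × 0.781 + 0.024 = 0.078391.

Unemployment rate after three months ≈ 7.84%.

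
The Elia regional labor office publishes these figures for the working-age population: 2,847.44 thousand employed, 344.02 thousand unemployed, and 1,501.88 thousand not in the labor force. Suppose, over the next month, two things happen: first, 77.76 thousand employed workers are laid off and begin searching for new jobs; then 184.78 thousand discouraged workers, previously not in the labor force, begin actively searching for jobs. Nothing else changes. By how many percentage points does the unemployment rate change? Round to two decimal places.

Initially, labor force = 2,847.44 + 344.02 = 3,191.46 thousand, so u = 344.02/3,191.46 = 10.78%.
After the first change, employed falls and unemployed rises by 77.76; labor force unchanged → E = 2,769.68, U = 421.78, labor force = 3,191.46 thousand.
After the second change, unemployed and labor force both rise by 184.78 → E = 2,769.68, U = 606.56, labor force = 3,376.24 thousand.
New unemployment rate = 606.56 / 3,376.24 = 17.97%.
Change = 17.97% − 10.78% = +7.19 percentage points.

The unemployment rate changes by +7.19 percentage points.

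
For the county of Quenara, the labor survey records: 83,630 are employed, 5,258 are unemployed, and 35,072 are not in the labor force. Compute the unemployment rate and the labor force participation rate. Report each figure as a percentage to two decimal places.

Unemployment rate ≈ 5.92%; labor force participation rate ≈ 71.71%.

Labor force = employed + unemployed = 83,630 + 5,258 = 88,888.
Working-age population = 88,888 + 35,072 = 123,960.
Unemployment rate = 5,258 / 88,888 = 5.92%.
Labor force participation rate = 88,888 / 123,960 = 71.71%.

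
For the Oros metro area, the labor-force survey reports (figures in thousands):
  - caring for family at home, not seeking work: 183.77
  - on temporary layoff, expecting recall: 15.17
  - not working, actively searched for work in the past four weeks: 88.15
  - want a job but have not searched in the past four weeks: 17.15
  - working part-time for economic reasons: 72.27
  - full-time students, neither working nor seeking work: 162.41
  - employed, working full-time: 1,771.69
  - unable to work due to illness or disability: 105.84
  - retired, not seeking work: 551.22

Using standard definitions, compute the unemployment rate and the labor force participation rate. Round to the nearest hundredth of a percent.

Unemployment rate ≈ 5.31%; labor force participation rate ≈ 65.62%.

Employed = 72.27 + 1,771.69 = 1,843.96 thousand (anyone who worked, including part-time for economic reasons, counts as employed).
Unemployed = 15.17 + 88.15 = 103.32 thousand (jobless and actively searching, or on temporary layoff).
Labor force = 1,843.96 + 103.32 = 1,947.28 thousand.
Not in labor force = 183.77 + 17.15 + 162.41 + 105.84 + 551.22 = 1,020.39 thousand (those not working and not actively searching are outside the labor force — including those who want a job but have given up searching).
Civilian working-age population = 1,947.28 + 1,020.39 = 2,967.67 thousand.
Unemployment rate = 103.32 / 1,947.28 = 5.31%.
Labor force participation rate = 1,947.28 / 2,967.67 = 65.62%.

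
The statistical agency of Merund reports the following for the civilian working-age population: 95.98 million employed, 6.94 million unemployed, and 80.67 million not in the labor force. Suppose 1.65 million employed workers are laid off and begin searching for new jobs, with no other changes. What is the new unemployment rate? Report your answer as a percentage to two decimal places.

Initially, labor force = 95.98 + 6.94 = 102.92 million, so u = 6.94/102.92 = 6.74%.
After the change, employed falls and unemployed rises by 1.65; labor force unchanged → E = 94.33, U = 8.59, labor force = 102.92 million.
New unemployment rate = 8.59 / 102.92 = 8.35%.

New unemployment rate ≈ 8.35%.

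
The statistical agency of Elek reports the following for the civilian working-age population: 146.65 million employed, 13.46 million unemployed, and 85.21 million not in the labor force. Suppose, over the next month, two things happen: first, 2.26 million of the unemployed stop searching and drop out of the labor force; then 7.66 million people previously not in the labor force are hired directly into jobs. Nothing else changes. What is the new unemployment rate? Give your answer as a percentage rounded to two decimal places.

New unemployment rate ≈ 6.77%.

Initially, labor force = 146.65 + 13.46 = 160.11 million, so u = 13.46/160.11 = 8.41%.
After the first change, unemployed and labor force both fall by 2.26 → E = 146.65, U = 11.20, labor force = 157.85 million.
After the second change, employed and labor force both rise by 7.66; unemployed unchanged → E = 154.31, U = 11.20, labor force = 165.51 million.
New unemployment rate = 11.20 / 165.51 = 6.77%.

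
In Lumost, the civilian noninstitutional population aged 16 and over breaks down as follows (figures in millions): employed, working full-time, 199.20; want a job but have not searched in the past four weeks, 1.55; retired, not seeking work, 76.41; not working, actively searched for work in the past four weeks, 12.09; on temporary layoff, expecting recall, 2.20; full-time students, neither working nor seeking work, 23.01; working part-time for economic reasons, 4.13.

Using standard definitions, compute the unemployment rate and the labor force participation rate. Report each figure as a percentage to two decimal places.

Employed = 199.20 + 4.13 = 203.33 million (anyone who worked, including part-time for economic reasons, counts as employed).
Unemployed = 12.09 + 2.20 = 14.29 million (jobless and actively searching, or on temporary layoff).
Labor force = 203.33 + 14.29 = 217.62 million.
Not in labor force = 1.55 + 76.41 + 23.01 = 100.97 million (those not working and not actively searching are outside the labor force — including those who want a job but have given up searching).
Civilian working-age population = 217.62 + 100.97 = 318.59 million.
Unemployment rate = 14.29 / 217.62 = 6.57%.
Labor force participation rate = 217.62 / 318.59 = 68.31%.

Unemployment rate ≈ 6.57%; labor force participation rate ≈ 68.31%.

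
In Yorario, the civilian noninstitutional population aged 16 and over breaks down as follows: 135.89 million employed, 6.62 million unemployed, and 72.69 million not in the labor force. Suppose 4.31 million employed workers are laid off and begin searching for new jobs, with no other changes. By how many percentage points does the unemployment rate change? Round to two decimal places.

Initially, labor force = 135.89 + 6.62 = 142.51 million, so u = 6.62/142.51 = 4.65%.
After the change, employed falls and unemployed rises by 4.31; labor force unchanged → E = 131.58, U = 10.93, labor force = 142.51 million.
New unemployment rate = 10.93 / 142.51 = 7.67%.
Change = 7.67% − 4.65% = +3.02 percentage points.

The unemployment rate changes by +3.02 percentage points.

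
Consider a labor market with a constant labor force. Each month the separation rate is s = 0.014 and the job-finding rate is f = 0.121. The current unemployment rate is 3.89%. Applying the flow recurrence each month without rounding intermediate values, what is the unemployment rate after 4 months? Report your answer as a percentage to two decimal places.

Unemployment rate after four months ≈ 6.74%.

With a fixed labor force, u_{t+1} = u_t + s·(1−u_t) − f·u_t = u_t·(1−s−f) + s.
Here 1−s−f = 0.865 and s = 0.014.
u_1 = 0.038900 × 0.865 + 0.014 = 0.047648.
u_2 = 0.047648 × 0.865 + 0.014 = 0.055216.
u_3 = 0.055216 × 0.865 + 0.014 = 0.061762.
u_4 = 0.061762 × 0.865 + 0.014 = 0.067424.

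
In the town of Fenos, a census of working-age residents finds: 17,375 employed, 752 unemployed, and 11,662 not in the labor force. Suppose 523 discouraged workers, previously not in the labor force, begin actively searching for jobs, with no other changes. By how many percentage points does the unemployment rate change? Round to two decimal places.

The unemployment rate changes by +2.69 percentage points.

Initially, labor force = 17,375 + 752 = 18,127, so u = 752/18,127 = 4.15%.
After the change, unemployed and labor force both rise by 523 → E = 17,375, U = 1,275, labor force = 18,650.
New unemployment rate = 1,275 / 18,650 = 6.84%.
Change = 6.84% − 4.15% = +2.69 percentage points.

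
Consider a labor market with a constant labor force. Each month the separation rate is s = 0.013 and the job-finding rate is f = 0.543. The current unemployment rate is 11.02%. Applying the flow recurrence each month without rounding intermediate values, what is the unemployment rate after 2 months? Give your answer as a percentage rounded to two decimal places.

With a fixed labor force, u_{t+1} = u_t + s·(1−u_t) − f·u_t = u_t·(1−s−f) + s.
Here 1−s−f = 0.444 and s = 0.013.
u_1 = 0.110200 × 0.444 + 0.013 = 0.061929.
u_2 = 0.061929 × 0.444 + 0.013 = 0.040496.

Unemployment rate after two months ≈ 4.05%.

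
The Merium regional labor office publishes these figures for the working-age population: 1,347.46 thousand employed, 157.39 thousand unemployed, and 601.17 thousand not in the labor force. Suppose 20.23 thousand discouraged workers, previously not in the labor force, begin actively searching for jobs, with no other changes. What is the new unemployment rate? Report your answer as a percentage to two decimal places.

Initially, labor force = 1,347.46 + 157.39 = 1,504.85 thousand, so u = 157.39/1,504.85 = 10.46%.
After the change, unemployed and labor force both rise by 20.23 → E = 1,347.46, U = 177.62, labor force = 1,525.08 thousand.
New unemployment rate = 177.62 / 1,525.08 = 11.65%.

New unemployment rate ≈ 11.65%.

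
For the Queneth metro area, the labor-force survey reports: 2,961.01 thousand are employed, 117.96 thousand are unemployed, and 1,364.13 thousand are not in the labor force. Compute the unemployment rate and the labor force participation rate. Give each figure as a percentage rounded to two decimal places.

Unemployment rate ≈ 3.83%; labor force participation rate ≈ 69.30%.

Labor force = employed + unemployed = 2,961.01 + 117.96 = 3,078.97 thousand.
Working-age population = 3,078.97 + 1,364.13 = 4,443.10 thousand.
Unemployment rate = 117.96 / 3,078.97 = 3.83%.
Labor force participation rate = 3,078.97 / 4,443.10 = 69.30%.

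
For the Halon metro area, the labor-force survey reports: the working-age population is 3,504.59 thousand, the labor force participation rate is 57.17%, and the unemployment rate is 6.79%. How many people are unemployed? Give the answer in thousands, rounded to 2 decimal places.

About 136.04 thousand are unemployed.

Labor force = 0.5717 × 3,504.59 = 2,003.57 thousand.
Unemployed = 0.0679 × 2,003.57 ≈ 136.04 thousand.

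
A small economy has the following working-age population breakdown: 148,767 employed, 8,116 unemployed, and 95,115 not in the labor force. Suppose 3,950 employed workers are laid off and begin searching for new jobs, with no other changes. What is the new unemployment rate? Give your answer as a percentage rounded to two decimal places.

Initially, labor force = 148,767 + 8,116 = 156,883, so u = 8,116/156,883 = 5.17%.
After the change, employed falls and unemployed rises by 3,950; labor force unchanged → E = 144,817, U = 12,066, labor force = 156,883.
New unemployment rate = 12,066 / 156,883 = 7.69%.

New unemployment rate ≈ 7.69%.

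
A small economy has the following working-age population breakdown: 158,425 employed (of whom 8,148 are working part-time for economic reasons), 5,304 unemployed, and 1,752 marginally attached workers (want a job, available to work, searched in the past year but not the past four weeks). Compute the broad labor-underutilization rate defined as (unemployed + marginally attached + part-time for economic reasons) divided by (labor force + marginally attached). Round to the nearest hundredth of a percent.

Broad underutilization rate ≈ 9.19%.

Labor force = 158,425 + 5,304 = 163,729.
Numerator = 5,304 + 1,752 + 8,148 = 15,204.
Denominator = 163,729 + 1,752 = 165,481.
Broad rate = 15,204 / 165,481 = 9.19%.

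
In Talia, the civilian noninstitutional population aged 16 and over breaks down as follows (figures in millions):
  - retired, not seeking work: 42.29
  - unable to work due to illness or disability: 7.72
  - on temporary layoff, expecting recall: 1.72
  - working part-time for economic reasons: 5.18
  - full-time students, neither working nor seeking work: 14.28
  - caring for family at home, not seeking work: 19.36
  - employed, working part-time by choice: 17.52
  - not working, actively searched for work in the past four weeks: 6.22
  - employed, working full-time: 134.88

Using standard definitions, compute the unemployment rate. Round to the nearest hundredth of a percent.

Unemployment rate ≈ 4.80%.

Employed = 5.18 + 17.52 + 134.88 = 157.58 million (anyone who worked, including part-time for economic reasons, counts as employed).
Unemployed = 1.72 + 6.22 = 7.94 million (jobless and actively searching, or on temporary layoff).
Labor force = 157.58 + 7.94 = 165.52 million.
Unemployment rate = 7.94 / 165.52 = 4.80%.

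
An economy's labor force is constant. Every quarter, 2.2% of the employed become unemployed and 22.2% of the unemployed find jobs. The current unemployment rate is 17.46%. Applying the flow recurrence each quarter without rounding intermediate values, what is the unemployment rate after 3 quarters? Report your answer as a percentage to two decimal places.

Unemployment rate after three quarters ≈ 12.66%.

With a fixed labor force, u_{t+1} = u_t + s·(1−u_t) − f·u_t = u_t·(1−s−f) + s.
Here 1−s−f = 0.756 and s = 0.022.
u_1 = 0.174600 × 0.756 + 0.022 = 0.153998.
u_2 = 0.153998 × 0.756 + 0.022 = 0.138422.
u_3 = 0.138422 × 0.756 + 0.022 = 0.126647.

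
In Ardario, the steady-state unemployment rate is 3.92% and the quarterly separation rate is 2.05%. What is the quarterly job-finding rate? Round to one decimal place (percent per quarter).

Job-finding rate ≈ 50.2% per quarter.

From u* = s/(s+f): f = s·(1−u)/u.
f = 2.05 × (1 − 0.0392) / 0.0392 = 1.9696 / 0.0392 ≈ 50.2% per quarter.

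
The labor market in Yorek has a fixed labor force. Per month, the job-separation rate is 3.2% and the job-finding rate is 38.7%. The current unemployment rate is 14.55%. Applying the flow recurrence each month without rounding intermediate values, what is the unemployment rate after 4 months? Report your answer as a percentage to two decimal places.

Unemployment rate after four months ≈ 8.42%.

With a fixed labor force, u_{t+1} = u_t + s·(1−u_t) − f·u_t = u_t·(1−s−f) + s.
Here 1−s−f = 0.581 and s = 0.032.
u_1 = 0.145500 × 0.581 + 0.032 = 0.116535.
u_2 = 0.116535 × 0.581 + 0.032 = 0.099707.
u_3 = 0.099707 × 0.581 + 0.032 = 0.089930.
u_4 = 0.089930 × 0.581 + 0.032 = 0.084249.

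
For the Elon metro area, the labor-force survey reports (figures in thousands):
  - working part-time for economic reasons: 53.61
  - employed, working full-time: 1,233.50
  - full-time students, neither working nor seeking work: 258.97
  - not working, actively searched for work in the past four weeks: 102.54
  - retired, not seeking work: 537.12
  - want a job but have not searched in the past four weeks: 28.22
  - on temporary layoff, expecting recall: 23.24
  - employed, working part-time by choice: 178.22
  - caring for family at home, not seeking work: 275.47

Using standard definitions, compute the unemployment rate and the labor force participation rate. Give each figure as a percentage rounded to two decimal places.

Employed = 53.61 + 1,233.50 + 178.22 = 1,465.33 thousand (anyone who worked, including part-time for economic reasons, counts as employed).
Unemployed = 102.54 + 23.24 = 125.78 thousand (jobless and actively searching, or on temporary layoff).
Labor force = 1,465.33 + 125.78 = 1,591.11 thousand.
Not in labor force = 258.97 + 537.12 + 28.22 + 275.47 = 1,099.78 thousand (those not working and not actively searching are outside the labor force — including those who want a job but have given up searching).
Civilian working-age population = 1,591.11 + 1,099.78 = 2,690.89 thousand.
Unemployment rate = 125.78 / 1,591.11 = 7.91%.
Labor force participation rate = 1,591.11 / 2,690.89 = 59.13%.

Unemployment rate ≈ 7.91%; labor force participation rate ≈ 59.13%.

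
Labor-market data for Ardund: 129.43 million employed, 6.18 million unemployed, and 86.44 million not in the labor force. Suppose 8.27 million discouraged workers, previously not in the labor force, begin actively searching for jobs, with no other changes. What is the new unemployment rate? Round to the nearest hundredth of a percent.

Initially, labor force = 129.43 + 6.18 = 135.61 million, so u = 6.18/135.61 = 4.56%.
After the change, unemployed and labor force both rise by 8.27 → E = 129.43, U = 14.45, labor force = 143.88 million.
New unemployment rate = 14.45 / 143.88 = 10.04%.

New unemployment rate ≈ 10.04%.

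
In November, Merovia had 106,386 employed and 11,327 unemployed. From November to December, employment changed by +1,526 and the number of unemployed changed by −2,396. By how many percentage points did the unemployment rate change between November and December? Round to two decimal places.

November: labor force = 106,386 + 11,327 = 117,713; u = 11,327/117,713 = 9.62%.
December: labor force = 107,912 + 8,931 = 116,843; u = 8,931/116,843 = 7.64%.
Change = 7.64% − 9.62% = −1.98 pp.

The unemployment rate changed by −1.98 percentage points.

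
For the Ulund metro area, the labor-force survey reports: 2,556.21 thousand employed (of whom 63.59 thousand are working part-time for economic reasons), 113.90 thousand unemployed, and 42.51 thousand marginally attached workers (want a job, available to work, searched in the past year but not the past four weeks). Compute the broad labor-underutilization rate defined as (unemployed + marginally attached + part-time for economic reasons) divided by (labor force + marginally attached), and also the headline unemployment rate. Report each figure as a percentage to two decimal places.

Labor force = 2,556.21 + 113.90 = 2,670.11 thousand.
Numerator = 113.90 + 42.51 + 63.59 = 220.00 thousand.
Denominator = 2,670.11 + 42.51 = 2,712.62 thousand.
Broad rate = 220.00 / 2,712.62 = 8.11%.
Headline unemployment rate = 113.90 / 2,670.11 = 4.27%.

Broad underutilization rate ≈ 8.11%; headline unemployment rate ≈ 4.27%.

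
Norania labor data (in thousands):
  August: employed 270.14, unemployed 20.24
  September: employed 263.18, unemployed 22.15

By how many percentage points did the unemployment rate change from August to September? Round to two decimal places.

August: labor force = 270.14 + 20.24 = 290.38; u = 20.24/290.38 = 6.97%.
September: labor force = 263.18 + 22.15 = 285.33; u = 22.15/285.33 = 7.76%.
Change = 7.76% − 6.97% = +0.79 pp.

The unemployment rate changed by +0.79 percentage points.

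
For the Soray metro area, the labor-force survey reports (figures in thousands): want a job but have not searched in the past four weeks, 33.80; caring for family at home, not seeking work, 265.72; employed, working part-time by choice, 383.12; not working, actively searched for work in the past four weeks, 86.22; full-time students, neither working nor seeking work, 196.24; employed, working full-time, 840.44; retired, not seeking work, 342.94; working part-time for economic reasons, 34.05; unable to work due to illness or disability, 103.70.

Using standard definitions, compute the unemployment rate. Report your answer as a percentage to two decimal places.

Employed = 383.12 + 840.44 + 34.05 = 1,257.61 thousand (anyone who worked, including part-time for economic reasons, counts as employed).
Unemployed = 86.22 thousand.
Labor force = 1,257.61 + 86.22 = 1,343.83 thousand.
Unemployment rate = 86.22 / 1,343.83 = 6.42%.

Unemployment rate ≈ 6.42%.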